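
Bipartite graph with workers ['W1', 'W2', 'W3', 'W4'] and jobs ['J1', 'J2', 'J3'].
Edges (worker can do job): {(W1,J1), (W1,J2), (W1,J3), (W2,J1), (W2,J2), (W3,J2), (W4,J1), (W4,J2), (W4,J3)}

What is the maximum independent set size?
Maximum independent set = 4

By König's theorem:
- Min vertex cover = Max matching = 3
- Max independent set = Total vertices - Min vertex cover
- Max independent set = 7 - 3 = 4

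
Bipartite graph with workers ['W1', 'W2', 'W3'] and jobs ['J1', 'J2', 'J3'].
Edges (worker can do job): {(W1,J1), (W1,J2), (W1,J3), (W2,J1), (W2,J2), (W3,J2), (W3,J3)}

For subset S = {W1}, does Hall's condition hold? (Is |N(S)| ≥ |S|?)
Yes: |N(S)| = 3, |S| = 1

Subset S = {W1}
Neighbors N(S) = {J1, J2, J3}

|N(S)| = 3, |S| = 1
Hall's condition: |N(S)| ≥ |S| is satisfied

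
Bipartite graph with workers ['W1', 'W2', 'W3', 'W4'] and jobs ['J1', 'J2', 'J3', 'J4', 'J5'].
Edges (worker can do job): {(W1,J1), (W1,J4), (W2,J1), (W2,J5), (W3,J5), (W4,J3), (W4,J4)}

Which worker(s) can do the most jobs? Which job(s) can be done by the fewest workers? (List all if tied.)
Most versatile: W1, W2, W4 (2 jobs); Least covered: J2 (0 workers)

Worker degrees (jobs they can do): W1:2, W2:2, W3:1, W4:2
Job degrees (workers who can do it): J1:2, J2:0, J3:1, J4:2, J5:2

Maximum worker degree is 2, achieved by: W1, W2, W4
Minimum job degree is 0, achieved by: J2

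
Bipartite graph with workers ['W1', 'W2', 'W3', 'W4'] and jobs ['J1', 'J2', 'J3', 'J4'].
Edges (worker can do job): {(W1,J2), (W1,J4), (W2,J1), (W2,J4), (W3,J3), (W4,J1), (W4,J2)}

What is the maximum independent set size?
Maximum independent set = 4

By König's theorem:
- Min vertex cover = Max matching = 4
- Max independent set = Total vertices - Min vertex cover
- Max independent set = 8 - 4 = 4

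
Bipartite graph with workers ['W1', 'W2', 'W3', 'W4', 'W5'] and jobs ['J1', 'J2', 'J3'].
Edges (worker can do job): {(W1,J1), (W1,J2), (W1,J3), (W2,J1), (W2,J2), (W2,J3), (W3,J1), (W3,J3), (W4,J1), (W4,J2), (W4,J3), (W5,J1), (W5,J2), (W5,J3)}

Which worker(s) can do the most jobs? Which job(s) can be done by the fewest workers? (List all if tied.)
Most versatile: W1, W2, W4, W5 (3 jobs); Least covered: J2 (4 workers)

Worker degrees (jobs they can do): W1:3, W2:3, W3:2, W4:3, W5:3
Job degrees (workers who can do it): J1:5, J2:4, J3:5

Maximum worker degree is 3, achieved by: W1, W2, W4, W5
Minimum job degree is 4, achieved by: J2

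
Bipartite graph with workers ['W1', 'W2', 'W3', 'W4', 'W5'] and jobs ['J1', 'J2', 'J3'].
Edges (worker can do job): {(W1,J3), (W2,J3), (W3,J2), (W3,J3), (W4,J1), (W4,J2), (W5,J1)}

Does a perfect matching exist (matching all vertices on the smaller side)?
Yes, perfect matching exists (size 3)

Perfect matching: {(W3,J3), (W4,J2), (W5,J1)}
All 3 vertices on the smaller side are matched.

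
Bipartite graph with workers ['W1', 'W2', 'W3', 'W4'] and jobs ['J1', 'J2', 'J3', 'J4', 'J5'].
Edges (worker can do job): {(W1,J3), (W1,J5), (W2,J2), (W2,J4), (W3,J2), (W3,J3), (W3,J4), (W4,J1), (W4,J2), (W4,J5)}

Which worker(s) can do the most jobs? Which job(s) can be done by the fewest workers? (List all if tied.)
Most versatile: W3, W4 (3 jobs); Least covered: J1 (1 workers)

Worker degrees (jobs they can do): W1:2, W2:2, W3:3, W4:3
Job degrees (workers who can do it): J1:1, J2:3, J3:2, J4:2, J5:2

Maximum worker degree is 3, achieved by: W3, W4
Minimum job degree is 1, achieved by: J1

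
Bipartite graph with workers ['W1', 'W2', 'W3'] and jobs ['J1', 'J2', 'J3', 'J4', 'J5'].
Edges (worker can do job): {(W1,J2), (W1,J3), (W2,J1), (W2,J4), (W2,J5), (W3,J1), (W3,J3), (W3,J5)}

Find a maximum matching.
Matching: {(W1,J3), (W2,J1), (W3,J5)}

Maximum matching (size 3):
  W1 → J3
  W2 → J1
  W3 → J5

Each worker is assigned to at most one job, and each job to at most one worker.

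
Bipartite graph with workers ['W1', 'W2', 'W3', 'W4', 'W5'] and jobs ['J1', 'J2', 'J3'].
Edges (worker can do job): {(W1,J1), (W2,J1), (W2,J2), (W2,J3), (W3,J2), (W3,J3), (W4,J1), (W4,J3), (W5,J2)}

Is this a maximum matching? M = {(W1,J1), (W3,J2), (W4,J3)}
Yes, size 3 is maximum

Proposed matching has size 3.
Maximum matching size for this graph: 3.

This is a maximum matching.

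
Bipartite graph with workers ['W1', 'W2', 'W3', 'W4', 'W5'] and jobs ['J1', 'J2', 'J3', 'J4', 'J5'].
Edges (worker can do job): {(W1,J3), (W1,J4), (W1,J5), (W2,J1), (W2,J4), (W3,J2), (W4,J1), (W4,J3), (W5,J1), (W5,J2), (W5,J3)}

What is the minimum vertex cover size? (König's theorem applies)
Minimum vertex cover size = 5

By König's theorem: in bipartite graphs,
min vertex cover = max matching = 5

Maximum matching has size 5, so minimum vertex cover also has size 5.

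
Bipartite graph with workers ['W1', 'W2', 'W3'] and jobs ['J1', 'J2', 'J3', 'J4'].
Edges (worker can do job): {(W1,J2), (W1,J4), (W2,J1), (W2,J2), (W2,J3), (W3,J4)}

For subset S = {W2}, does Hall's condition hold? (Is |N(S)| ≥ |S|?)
Yes: |N(S)| = 3, |S| = 1

Subset S = {W2}
Neighbors N(S) = {J1, J2, J3}

|N(S)| = 3, |S| = 1
Hall's condition: |N(S)| ≥ |S| is satisfied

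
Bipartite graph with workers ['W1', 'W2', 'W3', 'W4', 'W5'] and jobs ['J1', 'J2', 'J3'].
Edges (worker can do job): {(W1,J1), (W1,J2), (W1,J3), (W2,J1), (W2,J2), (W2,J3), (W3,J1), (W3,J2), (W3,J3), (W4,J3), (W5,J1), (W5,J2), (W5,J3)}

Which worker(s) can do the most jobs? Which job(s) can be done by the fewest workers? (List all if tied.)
Most versatile: W1, W2, W3, W5 (3 jobs); Least covered: J1, J2 (4 workers)

Worker degrees (jobs they can do): W1:3, W2:3, W3:3, W4:1, W5:3
Job degrees (workers who can do it): J1:4, J2:4, J3:5

Maximum worker degree is 3, achieved by: W1, W2, W3, W5
Minimum job degree is 4, achieved by: J1, J2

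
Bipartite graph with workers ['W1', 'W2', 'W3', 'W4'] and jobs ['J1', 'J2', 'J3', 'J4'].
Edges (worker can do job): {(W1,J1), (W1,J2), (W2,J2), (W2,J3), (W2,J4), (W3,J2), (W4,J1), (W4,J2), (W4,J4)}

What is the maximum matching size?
Maximum matching size = 4

Maximum matching: {(W1,J1), (W2,J3), (W3,J2), (W4,J4)}
Size: 4

This assigns 4 workers to 4 distinct jobs.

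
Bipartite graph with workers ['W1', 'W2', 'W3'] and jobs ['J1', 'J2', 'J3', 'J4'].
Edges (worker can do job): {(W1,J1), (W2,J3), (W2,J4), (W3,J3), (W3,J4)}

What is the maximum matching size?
Maximum matching size = 3

Maximum matching: {(W1,J1), (W2,J4), (W3,J3)}
Size: 3

This assigns 3 workers to 3 distinct jobs.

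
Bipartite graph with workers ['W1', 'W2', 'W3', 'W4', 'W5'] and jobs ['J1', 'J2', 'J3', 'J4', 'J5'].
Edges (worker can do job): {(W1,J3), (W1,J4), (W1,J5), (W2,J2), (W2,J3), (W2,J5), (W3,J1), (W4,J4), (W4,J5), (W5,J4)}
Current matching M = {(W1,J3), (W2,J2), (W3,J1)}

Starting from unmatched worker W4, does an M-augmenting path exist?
Yes: W4 → J4

An M-augmenting path alternates non-matching / matching edges, starting and ending at unmatched vertices.
Path: W4 → J4
(J4 is unmatched in M, so the path is augmenting.)
Flipping edges along this path would increase |M| from 3 to 4.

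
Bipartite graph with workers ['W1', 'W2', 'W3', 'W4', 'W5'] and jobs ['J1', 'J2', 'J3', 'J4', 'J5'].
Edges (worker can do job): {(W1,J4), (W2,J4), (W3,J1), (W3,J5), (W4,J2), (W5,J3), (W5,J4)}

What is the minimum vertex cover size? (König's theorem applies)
Minimum vertex cover size = 4

By König's theorem: in bipartite graphs,
min vertex cover = max matching = 4

Maximum matching has size 4, so minimum vertex cover also has size 4.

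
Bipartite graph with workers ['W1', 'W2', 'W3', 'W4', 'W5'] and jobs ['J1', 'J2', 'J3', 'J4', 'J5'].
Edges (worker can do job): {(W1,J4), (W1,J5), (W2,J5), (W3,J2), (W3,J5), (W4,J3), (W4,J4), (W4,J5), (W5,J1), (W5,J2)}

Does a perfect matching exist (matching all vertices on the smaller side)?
Yes, perfect matching exists (size 5)

Perfect matching: {(W1,J4), (W2,J5), (W3,J2), (W4,J3), (W5,J1)}
All 5 vertices on the smaller side are matched.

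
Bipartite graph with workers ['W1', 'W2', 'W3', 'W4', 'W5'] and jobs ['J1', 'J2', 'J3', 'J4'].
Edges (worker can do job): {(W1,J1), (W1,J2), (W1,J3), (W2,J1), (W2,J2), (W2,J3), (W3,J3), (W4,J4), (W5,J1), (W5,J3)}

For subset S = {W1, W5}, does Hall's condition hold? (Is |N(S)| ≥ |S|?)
Yes: |N(S)| = 3, |S| = 2

Subset S = {W1, W5}
Neighbors N(S) = {J1, J2, J3}

|N(S)| = 3, |S| = 2
Hall's condition: |N(S)| ≥ |S| is satisfied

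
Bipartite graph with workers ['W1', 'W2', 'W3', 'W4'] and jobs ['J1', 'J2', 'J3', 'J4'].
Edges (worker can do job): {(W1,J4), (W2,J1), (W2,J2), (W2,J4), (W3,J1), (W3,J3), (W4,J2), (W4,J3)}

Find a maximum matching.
Matching: {(W1,J4), (W2,J2), (W3,J1), (W4,J3)}

Maximum matching (size 4):
  W1 → J4
  W2 → J2
  W3 → J1
  W4 → J3

Each worker is assigned to at most one job, and each job to at most one worker.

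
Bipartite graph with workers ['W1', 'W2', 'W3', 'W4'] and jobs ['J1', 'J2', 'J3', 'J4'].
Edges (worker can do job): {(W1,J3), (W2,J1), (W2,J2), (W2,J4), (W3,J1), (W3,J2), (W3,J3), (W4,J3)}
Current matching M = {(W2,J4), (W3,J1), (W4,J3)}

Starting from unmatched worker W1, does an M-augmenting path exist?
No augmenting path from W1

Alternating search from W1 reaches jobs: {J3}.
Every reachable job is already matched in M, and following those matched edges back to workers exposes no further unvisited jobs.
No M-augmenting path from W1 exists.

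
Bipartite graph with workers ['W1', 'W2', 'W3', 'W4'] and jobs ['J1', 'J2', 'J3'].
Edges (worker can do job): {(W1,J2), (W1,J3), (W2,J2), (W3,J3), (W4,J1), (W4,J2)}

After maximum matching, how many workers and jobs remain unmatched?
Unmatched: 1 workers, 0 jobs

Maximum matching size: 3
Workers: 4 total, 3 matched, 1 unmatched
Jobs: 3 total, 3 matched, 0 unmatched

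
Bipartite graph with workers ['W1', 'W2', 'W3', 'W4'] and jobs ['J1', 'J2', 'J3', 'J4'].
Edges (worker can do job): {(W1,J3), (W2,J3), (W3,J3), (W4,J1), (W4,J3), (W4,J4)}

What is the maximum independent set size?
Maximum independent set = 6

By König's theorem:
- Min vertex cover = Max matching = 2
- Max independent set = Total vertices - Min vertex cover
- Max independent set = 8 - 2 = 6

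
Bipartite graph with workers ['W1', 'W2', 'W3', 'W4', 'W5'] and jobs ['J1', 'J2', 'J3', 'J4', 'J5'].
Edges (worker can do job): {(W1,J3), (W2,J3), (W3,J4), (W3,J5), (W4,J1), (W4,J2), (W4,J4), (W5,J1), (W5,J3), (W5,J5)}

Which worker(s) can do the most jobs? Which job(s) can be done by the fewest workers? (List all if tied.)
Most versatile: W4, W5 (3 jobs); Least covered: J2 (1 workers)

Worker degrees (jobs they can do): W1:1, W2:1, W3:2, W4:3, W5:3
Job degrees (workers who can do it): J1:2, J2:1, J3:3, J4:2, J5:2

Maximum worker degree is 3, achieved by: W4, W5
Minimum job degree is 1, achieved by: J2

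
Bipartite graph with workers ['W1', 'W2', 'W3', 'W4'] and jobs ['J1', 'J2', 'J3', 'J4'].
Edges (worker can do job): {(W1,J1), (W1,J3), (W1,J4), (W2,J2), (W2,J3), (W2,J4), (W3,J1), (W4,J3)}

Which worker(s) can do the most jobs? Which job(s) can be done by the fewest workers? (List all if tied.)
Most versatile: W1, W2 (3 jobs); Least covered: J2 (1 workers)

Worker degrees (jobs they can do): W1:3, W2:3, W3:1, W4:1
Job degrees (workers who can do it): J1:2, J2:1, J3:3, J4:2

Maximum worker degree is 3, achieved by: W1, W2
Minimum job degree is 1, achieved by: J2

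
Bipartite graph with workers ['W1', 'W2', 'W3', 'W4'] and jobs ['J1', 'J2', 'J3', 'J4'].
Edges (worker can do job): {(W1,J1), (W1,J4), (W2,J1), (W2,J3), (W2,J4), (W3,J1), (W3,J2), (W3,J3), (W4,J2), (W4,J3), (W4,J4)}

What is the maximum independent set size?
Maximum independent set = 4

By König's theorem:
- Min vertex cover = Max matching = 4
- Max independent set = Total vertices - Min vertex cover
- Max independent set = 8 - 4 = 4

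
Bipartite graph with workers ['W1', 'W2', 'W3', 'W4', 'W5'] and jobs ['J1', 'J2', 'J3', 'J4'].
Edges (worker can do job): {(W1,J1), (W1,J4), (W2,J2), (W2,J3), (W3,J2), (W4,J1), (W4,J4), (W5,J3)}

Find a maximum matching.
Matching: {(W1,J1), (W3,J2), (W4,J4), (W5,J3)}

Maximum matching (size 4):
  W1 → J1
  W3 → J2
  W4 → J4
  W5 → J3

Each worker is assigned to at most one job, and each job to at most one worker.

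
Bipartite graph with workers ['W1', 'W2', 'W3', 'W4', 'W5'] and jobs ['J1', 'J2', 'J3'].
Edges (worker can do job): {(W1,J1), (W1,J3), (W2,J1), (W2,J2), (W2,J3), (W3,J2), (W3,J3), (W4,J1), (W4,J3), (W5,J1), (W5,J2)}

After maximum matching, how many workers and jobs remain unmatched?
Unmatched: 2 workers, 0 jobs

Maximum matching size: 3
Workers: 5 total, 3 matched, 2 unmatched
Jobs: 3 total, 3 matched, 0 unmatched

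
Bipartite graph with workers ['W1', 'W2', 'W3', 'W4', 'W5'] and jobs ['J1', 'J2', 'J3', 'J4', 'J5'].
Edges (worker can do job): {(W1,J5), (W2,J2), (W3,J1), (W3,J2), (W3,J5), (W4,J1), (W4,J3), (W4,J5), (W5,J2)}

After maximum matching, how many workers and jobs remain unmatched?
Unmatched: 1 workers, 1 jobs

Maximum matching size: 4
Workers: 5 total, 4 matched, 1 unmatched
Jobs: 5 total, 4 matched, 1 unmatched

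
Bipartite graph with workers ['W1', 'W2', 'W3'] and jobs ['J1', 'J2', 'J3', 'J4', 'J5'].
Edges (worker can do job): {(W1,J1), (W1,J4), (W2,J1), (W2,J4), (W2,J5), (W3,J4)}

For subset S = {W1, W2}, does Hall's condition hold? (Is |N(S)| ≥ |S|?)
Yes: |N(S)| = 3, |S| = 2

Subset S = {W1, W2}
Neighbors N(S) = {J1, J4, J5}

|N(S)| = 3, |S| = 2
Hall's condition: |N(S)| ≥ |S| is satisfied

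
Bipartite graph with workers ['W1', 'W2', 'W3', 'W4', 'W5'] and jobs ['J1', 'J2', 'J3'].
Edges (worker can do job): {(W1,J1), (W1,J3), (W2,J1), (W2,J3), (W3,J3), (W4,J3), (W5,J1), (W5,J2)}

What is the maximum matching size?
Maximum matching size = 3

Maximum matching: {(W1,J1), (W3,J3), (W5,J2)}
Size: 3

This assigns 3 workers to 3 distinct jobs.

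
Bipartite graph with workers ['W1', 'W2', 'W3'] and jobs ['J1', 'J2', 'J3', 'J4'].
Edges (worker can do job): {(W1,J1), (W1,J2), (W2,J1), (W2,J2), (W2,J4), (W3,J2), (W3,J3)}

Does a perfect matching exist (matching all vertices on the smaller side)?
Yes, perfect matching exists (size 3)

Perfect matching: {(W1,J1), (W2,J4), (W3,J2)}
All 3 vertices on the smaller side are matched.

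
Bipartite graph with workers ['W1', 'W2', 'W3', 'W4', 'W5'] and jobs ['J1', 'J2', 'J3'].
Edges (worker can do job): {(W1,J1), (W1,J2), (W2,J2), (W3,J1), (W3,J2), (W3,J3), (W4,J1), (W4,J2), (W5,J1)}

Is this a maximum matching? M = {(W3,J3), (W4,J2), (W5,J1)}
Yes, size 3 is maximum

Proposed matching has size 3.
Maximum matching size for this graph: 3.

This is a maximum matching.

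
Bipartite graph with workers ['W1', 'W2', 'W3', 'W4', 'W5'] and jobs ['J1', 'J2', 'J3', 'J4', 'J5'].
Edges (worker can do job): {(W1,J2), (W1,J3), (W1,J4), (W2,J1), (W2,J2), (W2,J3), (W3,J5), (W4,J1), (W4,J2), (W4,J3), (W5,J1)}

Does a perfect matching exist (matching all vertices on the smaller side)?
Yes, perfect matching exists (size 5)

Perfect matching: {(W1,J4), (W2,J2), (W3,J5), (W4,J3), (W5,J1)}
All 5 vertices on the smaller side are matched.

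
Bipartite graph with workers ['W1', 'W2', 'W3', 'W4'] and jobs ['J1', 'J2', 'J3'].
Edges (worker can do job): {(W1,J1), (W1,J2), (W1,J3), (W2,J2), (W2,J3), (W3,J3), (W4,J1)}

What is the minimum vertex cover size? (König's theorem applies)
Minimum vertex cover size = 3

By König's theorem: in bipartite graphs,
min vertex cover = max matching = 3

Maximum matching has size 3, so minimum vertex cover also has size 3.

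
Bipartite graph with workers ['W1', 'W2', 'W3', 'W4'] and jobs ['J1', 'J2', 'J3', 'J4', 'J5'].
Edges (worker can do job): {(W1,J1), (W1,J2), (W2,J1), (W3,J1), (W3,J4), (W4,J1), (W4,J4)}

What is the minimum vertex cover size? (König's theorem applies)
Minimum vertex cover size = 3

By König's theorem: in bipartite graphs,
min vertex cover = max matching = 3

Maximum matching has size 3, so minimum vertex cover also has size 3.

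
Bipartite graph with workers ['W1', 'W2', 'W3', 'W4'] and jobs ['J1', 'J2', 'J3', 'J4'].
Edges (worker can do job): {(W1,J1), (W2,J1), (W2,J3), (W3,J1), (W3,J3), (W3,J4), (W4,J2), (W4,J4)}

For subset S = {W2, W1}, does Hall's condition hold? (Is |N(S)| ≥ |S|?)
Yes: |N(S)| = 2, |S| = 2

Subset S = {W2, W1}
Neighbors N(S) = {J1, J3}

|N(S)| = 2, |S| = 2
Hall's condition: |N(S)| ≥ |S| is satisfied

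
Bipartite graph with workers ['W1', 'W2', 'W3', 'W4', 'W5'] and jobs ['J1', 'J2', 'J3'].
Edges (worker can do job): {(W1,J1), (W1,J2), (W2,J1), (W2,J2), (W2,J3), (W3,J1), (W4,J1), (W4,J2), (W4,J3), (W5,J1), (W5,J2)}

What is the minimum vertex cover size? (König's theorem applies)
Minimum vertex cover size = 3

By König's theorem: in bipartite graphs,
min vertex cover = max matching = 3

Maximum matching has size 3, so minimum vertex cover also has size 3.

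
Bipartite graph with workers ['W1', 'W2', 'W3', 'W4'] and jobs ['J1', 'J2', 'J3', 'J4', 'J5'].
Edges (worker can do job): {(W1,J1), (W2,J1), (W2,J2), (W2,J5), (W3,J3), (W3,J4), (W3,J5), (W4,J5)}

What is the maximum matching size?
Maximum matching size = 4

Maximum matching: {(W1,J1), (W2,J2), (W3,J4), (W4,J5)}
Size: 4

This assigns 4 workers to 4 distinct jobs.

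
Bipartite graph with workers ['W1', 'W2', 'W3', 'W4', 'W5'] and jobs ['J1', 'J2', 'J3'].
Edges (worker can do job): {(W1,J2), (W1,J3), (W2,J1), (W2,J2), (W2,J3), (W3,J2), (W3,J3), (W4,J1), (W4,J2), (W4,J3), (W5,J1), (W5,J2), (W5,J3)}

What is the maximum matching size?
Maximum matching size = 3

Maximum matching: {(W3,J3), (W4,J1), (W5,J2)}
Size: 3

This assigns 3 workers to 3 distinct jobs.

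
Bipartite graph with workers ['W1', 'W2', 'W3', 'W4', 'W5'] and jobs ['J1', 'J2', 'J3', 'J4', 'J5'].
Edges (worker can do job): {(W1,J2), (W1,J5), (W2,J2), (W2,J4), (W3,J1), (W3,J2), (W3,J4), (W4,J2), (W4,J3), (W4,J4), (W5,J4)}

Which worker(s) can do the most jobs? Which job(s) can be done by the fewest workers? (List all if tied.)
Most versatile: W3, W4 (3 jobs); Least covered: J1, J3, J5 (1 workers)

Worker degrees (jobs they can do): W1:2, W2:2, W3:3, W4:3, W5:1
Job degrees (workers who can do it): J1:1, J2:4, J3:1, J4:4, J5:1

Maximum worker degree is 3, achieved by: W3, W4
Minimum job degree is 1, achieved by: J1, J3, J5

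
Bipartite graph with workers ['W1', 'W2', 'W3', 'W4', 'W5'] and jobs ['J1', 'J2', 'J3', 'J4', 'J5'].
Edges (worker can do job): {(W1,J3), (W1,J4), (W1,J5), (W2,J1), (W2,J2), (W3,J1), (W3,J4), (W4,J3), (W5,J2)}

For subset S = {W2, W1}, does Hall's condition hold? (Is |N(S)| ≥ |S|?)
Yes: |N(S)| = 5, |S| = 2

Subset S = {W2, W1}
Neighbors N(S) = {J1, J2, J3, J4, J5}

|N(S)| = 5, |S| = 2
Hall's condition: |N(S)| ≥ |S| is satisfied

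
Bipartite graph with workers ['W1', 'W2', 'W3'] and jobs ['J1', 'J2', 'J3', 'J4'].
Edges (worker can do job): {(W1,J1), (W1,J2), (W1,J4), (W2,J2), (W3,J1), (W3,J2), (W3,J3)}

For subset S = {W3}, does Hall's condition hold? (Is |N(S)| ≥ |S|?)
Yes: |N(S)| = 3, |S| = 1

Subset S = {W3}
Neighbors N(S) = {J1, J2, J3}

|N(S)| = 3, |S| = 1
Hall's condition: |N(S)| ≥ |S| is satisfied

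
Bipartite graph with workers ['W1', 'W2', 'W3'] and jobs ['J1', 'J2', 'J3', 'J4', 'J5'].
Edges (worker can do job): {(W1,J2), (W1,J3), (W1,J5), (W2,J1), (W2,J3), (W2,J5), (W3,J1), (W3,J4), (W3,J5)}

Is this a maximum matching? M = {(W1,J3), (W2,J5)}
No, size 2 is not maximum

Proposed matching has size 2.
Maximum matching size for this graph: 3.

This is NOT maximum - can be improved to size 3.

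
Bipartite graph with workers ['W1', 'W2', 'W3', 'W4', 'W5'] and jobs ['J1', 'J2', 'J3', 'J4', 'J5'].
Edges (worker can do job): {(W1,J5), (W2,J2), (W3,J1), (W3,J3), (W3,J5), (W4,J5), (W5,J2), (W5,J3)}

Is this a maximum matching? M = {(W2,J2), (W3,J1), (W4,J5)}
No, size 3 is not maximum

Proposed matching has size 3.
Maximum matching size for this graph: 4.

This is NOT maximum - can be improved to size 4.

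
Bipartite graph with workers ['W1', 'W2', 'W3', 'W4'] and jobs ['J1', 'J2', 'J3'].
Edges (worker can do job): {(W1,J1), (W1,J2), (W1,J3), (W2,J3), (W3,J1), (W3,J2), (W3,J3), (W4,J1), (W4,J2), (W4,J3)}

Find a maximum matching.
Matching: {(W1,J2), (W3,J3), (W4,J1)}

Maximum matching (size 3):
  W1 → J2
  W3 → J3
  W4 → J1

Each worker is assigned to at most one job, and each job to at most one worker.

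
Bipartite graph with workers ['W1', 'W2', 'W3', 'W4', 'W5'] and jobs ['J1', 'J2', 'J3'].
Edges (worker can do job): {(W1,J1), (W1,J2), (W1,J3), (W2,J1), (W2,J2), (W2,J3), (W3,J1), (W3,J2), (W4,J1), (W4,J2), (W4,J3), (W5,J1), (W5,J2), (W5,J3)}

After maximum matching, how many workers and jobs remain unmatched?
Unmatched: 2 workers, 0 jobs

Maximum matching size: 3
Workers: 5 total, 3 matched, 2 unmatched
Jobs: 3 total, 3 matched, 0 unmatched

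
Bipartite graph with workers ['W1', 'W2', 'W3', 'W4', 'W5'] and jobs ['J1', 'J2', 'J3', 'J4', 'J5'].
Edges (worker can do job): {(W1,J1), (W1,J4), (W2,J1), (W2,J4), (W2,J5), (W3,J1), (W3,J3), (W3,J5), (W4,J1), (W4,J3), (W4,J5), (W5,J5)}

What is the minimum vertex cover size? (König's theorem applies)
Minimum vertex cover size = 4

By König's theorem: in bipartite graphs,
min vertex cover = max matching = 4

Maximum matching has size 4, so minimum vertex cover also has size 4.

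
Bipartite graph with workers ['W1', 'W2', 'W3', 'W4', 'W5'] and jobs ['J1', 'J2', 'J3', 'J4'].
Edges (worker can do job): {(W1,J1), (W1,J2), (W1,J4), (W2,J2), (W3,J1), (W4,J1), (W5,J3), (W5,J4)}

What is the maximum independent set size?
Maximum independent set = 5

By König's theorem:
- Min vertex cover = Max matching = 4
- Max independent set = Total vertices - Min vertex cover
- Max independent set = 9 - 4 = 5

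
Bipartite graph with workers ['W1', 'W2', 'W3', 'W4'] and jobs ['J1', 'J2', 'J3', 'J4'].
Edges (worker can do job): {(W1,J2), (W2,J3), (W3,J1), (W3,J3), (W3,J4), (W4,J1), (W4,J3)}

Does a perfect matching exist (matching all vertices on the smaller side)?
Yes, perfect matching exists (size 4)

Perfect matching: {(W1,J2), (W2,J3), (W3,J4), (W4,J1)}
All 4 vertices on the smaller side are matched.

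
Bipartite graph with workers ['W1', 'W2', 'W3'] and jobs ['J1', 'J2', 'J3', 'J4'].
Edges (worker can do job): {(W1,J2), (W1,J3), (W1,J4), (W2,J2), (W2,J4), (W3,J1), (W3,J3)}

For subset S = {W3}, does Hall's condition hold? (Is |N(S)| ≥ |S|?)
Yes: |N(S)| = 2, |S| = 1

Subset S = {W3}
Neighbors N(S) = {J1, J3}

|N(S)| = 2, |S| = 1
Hall's condition: |N(S)| ≥ |S| is satisfied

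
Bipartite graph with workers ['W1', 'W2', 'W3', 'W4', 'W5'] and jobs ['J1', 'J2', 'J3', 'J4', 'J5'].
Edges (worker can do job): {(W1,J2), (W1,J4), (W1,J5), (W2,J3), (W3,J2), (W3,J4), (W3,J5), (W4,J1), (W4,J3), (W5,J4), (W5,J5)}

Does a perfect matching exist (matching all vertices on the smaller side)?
Yes, perfect matching exists (size 5)

Perfect matching: {(W1,J2), (W2,J3), (W3,J5), (W4,J1), (W5,J4)}
All 5 vertices on the smaller side are matched.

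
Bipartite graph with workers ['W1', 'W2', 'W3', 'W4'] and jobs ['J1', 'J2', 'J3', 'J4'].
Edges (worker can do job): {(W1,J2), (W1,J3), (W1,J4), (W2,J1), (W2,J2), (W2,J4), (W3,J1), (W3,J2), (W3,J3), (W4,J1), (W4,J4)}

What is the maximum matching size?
Maximum matching size = 4

Maximum matching: {(W1,J3), (W2,J2), (W3,J1), (W4,J4)}
Size: 4

This assigns 4 workers to 4 distinct jobs.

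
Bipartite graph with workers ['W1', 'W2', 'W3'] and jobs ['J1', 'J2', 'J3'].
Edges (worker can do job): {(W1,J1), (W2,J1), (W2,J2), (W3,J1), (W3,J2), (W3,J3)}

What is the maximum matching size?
Maximum matching size = 3

Maximum matching: {(W1,J1), (W2,J2), (W3,J3)}
Size: 3

This assigns 3 workers to 3 distinct jobs.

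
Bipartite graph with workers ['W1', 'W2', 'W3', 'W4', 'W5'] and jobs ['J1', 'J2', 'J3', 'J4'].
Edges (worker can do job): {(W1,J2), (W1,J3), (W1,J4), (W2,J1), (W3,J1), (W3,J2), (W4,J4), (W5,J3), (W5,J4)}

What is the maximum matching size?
Maximum matching size = 4

Maximum matching: {(W1,J2), (W3,J1), (W4,J4), (W5,J3)}
Size: 4

This assigns 4 workers to 4 distinct jobs.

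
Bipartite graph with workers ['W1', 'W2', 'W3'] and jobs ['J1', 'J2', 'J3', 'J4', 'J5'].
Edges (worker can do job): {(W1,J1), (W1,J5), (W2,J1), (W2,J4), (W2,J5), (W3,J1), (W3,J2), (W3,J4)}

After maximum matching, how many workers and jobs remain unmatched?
Unmatched: 0 workers, 2 jobs

Maximum matching size: 3
Workers: 3 total, 3 matched, 0 unmatched
Jobs: 5 total, 3 matched, 2 unmatched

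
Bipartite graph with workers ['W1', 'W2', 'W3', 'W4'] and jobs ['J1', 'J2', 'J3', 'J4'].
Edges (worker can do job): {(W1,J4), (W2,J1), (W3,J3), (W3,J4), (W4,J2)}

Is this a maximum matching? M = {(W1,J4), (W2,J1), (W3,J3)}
No, size 3 is not maximum

Proposed matching has size 3.
Maximum matching size for this graph: 4.

This is NOT maximum - can be improved to size 4.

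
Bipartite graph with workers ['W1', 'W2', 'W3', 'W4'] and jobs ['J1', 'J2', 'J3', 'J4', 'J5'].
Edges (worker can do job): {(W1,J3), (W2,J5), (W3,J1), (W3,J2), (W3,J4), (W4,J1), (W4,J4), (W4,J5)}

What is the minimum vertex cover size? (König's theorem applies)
Minimum vertex cover size = 4

By König's theorem: in bipartite graphs,
min vertex cover = max matching = 4

Maximum matching has size 4, so minimum vertex cover also has size 4.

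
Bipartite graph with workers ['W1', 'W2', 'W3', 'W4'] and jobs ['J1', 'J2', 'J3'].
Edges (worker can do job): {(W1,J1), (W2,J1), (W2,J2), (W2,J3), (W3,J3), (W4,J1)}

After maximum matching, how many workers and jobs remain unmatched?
Unmatched: 1 workers, 0 jobs

Maximum matching size: 3
Workers: 4 total, 3 matched, 1 unmatched
Jobs: 3 total, 3 matched, 0 unmatched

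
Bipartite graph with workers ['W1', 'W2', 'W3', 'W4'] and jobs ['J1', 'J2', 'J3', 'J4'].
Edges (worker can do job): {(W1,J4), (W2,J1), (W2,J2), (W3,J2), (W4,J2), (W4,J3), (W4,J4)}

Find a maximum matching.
Matching: {(W1,J4), (W2,J1), (W3,J2), (W4,J3)}

Maximum matching (size 4):
  W1 → J4
  W2 → J1
  W3 → J2
  W4 → J3

Each worker is assigned to at most one job, and each job to at most one worker.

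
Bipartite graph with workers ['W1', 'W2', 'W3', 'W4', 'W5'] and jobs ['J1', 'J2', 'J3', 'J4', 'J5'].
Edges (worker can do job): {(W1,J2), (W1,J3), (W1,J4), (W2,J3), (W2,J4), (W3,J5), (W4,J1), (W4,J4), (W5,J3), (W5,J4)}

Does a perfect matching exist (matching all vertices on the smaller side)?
Yes, perfect matching exists (size 5)

Perfect matching: {(W1,J2), (W2,J3), (W3,J5), (W4,J1), (W5,J4)}
All 5 vertices on the smaller side are matched.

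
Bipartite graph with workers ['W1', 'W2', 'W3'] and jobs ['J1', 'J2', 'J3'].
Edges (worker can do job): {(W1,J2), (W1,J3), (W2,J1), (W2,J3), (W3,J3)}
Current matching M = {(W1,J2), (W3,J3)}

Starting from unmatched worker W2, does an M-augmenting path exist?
Yes: W2 → J1

An M-augmenting path alternates non-matching / matching edges, starting and ending at unmatched vertices.
Path: W2 → J1
(J1 is unmatched in M, so the path is augmenting.)
Flipping edges along this path would increase |M| from 2 to 3.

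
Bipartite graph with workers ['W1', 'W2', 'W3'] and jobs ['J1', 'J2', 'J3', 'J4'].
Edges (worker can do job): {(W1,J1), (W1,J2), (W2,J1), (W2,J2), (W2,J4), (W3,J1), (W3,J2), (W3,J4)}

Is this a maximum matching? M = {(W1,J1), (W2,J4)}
No, size 2 is not maximum

Proposed matching has size 2.
Maximum matching size for this graph: 3.

This is NOT maximum - can be improved to size 3.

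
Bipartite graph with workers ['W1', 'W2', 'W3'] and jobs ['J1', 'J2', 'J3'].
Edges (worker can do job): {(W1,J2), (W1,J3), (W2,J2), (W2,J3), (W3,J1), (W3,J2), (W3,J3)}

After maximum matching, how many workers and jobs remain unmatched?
Unmatched: 0 workers, 0 jobs

Maximum matching size: 3
Workers: 3 total, 3 matched, 0 unmatched
Jobs: 3 total, 3 matched, 0 unmatched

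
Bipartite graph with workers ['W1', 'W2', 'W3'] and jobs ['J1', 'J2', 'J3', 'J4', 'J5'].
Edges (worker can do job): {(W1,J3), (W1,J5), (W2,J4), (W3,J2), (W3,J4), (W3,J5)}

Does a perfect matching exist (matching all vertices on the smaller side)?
Yes, perfect matching exists (size 3)

Perfect matching: {(W1,J5), (W2,J4), (W3,J2)}
All 3 vertices on the smaller side are matched.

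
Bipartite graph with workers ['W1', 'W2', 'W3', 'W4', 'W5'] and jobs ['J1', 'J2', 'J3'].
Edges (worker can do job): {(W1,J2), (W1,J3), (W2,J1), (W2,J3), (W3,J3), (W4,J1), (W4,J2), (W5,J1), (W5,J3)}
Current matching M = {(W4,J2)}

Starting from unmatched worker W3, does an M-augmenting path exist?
Yes: W3 → J3

An M-augmenting path alternates non-matching / matching edges, starting and ending at unmatched vertices.
Path: W3 → J3
(J3 is unmatched in M, so the path is augmenting.)
Flipping edges along this path would increase |M| from 1 to 2.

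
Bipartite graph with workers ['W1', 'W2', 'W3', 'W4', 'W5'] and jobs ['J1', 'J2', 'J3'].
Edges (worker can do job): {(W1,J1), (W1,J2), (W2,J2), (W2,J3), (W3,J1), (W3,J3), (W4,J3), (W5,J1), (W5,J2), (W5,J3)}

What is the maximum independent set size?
Maximum independent set = 5

By König's theorem:
- Min vertex cover = Max matching = 3
- Max independent set = Total vertices - Min vertex cover
- Max independent set = 8 - 3 = 5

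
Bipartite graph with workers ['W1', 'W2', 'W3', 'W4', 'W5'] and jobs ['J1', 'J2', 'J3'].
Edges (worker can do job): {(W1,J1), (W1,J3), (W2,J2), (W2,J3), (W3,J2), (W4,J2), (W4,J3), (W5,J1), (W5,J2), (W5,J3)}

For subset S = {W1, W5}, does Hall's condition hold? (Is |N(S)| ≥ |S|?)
Yes: |N(S)| = 3, |S| = 2

Subset S = {W1, W5}
Neighbors N(S) = {J1, J2, J3}

|N(S)| = 3, |S| = 2
Hall's condition: |N(S)| ≥ |S| is satisfied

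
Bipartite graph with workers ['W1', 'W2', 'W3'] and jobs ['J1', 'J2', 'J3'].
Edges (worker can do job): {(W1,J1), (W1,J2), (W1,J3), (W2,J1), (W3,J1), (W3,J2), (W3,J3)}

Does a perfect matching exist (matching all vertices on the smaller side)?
Yes, perfect matching exists (size 3)

Perfect matching: {(W1,J2), (W2,J1), (W3,J3)}
All 3 vertices on the smaller side are matched.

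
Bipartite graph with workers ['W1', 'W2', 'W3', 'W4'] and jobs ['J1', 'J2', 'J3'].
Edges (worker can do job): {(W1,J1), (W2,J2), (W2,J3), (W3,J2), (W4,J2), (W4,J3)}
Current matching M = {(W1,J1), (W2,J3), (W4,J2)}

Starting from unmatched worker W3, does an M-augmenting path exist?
No augmenting path from W3

Alternating search from W3 reaches jobs: {J2, J3}.
Every reachable job is already matched in M, and following those matched edges back to workers exposes no further unvisited jobs.
No M-augmenting path from W3 exists.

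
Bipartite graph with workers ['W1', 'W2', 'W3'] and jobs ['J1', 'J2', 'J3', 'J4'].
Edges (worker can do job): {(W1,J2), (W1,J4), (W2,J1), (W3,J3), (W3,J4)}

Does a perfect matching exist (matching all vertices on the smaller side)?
Yes, perfect matching exists (size 3)

Perfect matching: {(W1,J4), (W2,J1), (W3,J3)}
All 3 vertices on the smaller side are matched.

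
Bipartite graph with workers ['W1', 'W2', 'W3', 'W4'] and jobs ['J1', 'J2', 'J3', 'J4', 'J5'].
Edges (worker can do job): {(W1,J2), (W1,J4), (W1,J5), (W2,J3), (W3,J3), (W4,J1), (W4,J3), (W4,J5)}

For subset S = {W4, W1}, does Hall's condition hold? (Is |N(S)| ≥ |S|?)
Yes: |N(S)| = 5, |S| = 2

Subset S = {W4, W1}
Neighbors N(S) = {J1, J2, J3, J4, J5}

|N(S)| = 5, |S| = 2
Hall's condition: |N(S)| ≥ |S| is satisfied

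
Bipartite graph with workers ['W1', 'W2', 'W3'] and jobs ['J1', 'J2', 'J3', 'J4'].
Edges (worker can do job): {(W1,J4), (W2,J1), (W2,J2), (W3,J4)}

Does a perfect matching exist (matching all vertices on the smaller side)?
No, maximum matching has size 2 < 3

Maximum matching has size 2, need 3 for perfect matching.
Unmatched workers: ['W1']
Unmatched jobs: ['J3', 'J2']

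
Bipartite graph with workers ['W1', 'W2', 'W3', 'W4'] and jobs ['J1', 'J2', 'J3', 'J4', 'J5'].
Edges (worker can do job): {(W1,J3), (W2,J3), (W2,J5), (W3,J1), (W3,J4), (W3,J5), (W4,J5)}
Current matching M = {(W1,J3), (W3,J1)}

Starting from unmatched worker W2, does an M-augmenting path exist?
Yes: W2 → J5

An M-augmenting path alternates non-matching / matching edges, starting and ending at unmatched vertices.
Path: W2 → J5
(J5 is unmatched in M, so the path is augmenting.)
Flipping edges along this path would increase |M| from 2 to 3.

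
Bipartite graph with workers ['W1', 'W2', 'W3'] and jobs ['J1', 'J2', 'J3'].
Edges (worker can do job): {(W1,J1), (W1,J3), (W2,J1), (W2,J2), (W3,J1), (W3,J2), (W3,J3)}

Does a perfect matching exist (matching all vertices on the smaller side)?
Yes, perfect matching exists (size 3)

Perfect matching: {(W1,J3), (W2,J1), (W3,J2)}
All 3 vertices on the smaller side are matched.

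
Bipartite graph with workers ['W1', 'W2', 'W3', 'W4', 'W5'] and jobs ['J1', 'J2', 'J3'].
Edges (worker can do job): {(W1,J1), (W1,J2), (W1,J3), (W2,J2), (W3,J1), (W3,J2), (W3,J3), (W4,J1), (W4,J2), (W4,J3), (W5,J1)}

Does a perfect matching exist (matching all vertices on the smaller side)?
Yes, perfect matching exists (size 3)

Perfect matching: {(W1,J3), (W3,J1), (W4,J2)}
All 3 vertices on the smaller side are matched.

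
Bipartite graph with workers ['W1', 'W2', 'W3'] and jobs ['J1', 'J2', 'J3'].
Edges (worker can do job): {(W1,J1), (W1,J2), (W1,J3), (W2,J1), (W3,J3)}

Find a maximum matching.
Matching: {(W1,J2), (W2,J1), (W3,J3)}

Maximum matching (size 3):
  W1 → J2
  W2 → J1
  W3 → J3

Each worker is assigned to at most one job, and each job to at most one worker.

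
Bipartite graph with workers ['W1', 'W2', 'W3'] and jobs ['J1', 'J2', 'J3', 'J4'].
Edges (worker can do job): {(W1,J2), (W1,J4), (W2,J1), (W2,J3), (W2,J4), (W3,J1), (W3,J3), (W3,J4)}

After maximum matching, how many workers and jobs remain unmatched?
Unmatched: 0 workers, 1 jobs

Maximum matching size: 3
Workers: 3 total, 3 matched, 0 unmatched
Jobs: 4 total, 3 matched, 1 unmatched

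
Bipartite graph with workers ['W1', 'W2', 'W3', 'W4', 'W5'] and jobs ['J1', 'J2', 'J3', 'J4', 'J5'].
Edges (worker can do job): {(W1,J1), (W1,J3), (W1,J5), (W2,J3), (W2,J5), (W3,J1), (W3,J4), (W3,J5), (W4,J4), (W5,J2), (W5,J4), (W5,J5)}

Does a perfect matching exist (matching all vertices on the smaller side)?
Yes, perfect matching exists (size 5)

Perfect matching: {(W1,J3), (W2,J5), (W3,J1), (W4,J4), (W5,J2)}
All 5 vertices on the smaller side are matched.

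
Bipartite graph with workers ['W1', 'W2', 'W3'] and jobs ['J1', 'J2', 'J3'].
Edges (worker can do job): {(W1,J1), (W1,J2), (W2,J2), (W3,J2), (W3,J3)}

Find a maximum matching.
Matching: {(W1,J1), (W2,J2), (W3,J3)}

Maximum matching (size 3):
  W1 → J1
  W2 → J2
  W3 → J3

Each worker is assigned to at most one job, and each job to at most one worker.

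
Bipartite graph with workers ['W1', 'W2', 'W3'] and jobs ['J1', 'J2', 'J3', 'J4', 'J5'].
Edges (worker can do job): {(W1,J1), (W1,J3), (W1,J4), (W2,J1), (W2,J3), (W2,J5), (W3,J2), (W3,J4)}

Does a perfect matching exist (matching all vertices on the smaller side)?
Yes, perfect matching exists (size 3)

Perfect matching: {(W1,J4), (W2,J1), (W3,J2)}
All 3 vertices on the smaller side are matched.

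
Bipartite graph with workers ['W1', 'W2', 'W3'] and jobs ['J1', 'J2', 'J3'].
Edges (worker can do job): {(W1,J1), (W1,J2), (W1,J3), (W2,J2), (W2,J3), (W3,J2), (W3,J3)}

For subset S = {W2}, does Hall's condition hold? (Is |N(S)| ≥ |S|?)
Yes: |N(S)| = 2, |S| = 1

Subset S = {W2}
Neighbors N(S) = {J2, J3}

|N(S)| = 2, |S| = 1
Hall's condition: |N(S)| ≥ |S| is satisfied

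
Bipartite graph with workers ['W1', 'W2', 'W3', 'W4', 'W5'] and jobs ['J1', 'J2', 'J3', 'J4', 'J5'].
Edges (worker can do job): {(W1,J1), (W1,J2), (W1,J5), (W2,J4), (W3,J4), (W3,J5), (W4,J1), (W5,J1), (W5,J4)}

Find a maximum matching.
Matching: {(W1,J2), (W3,J5), (W4,J1), (W5,J4)}

Maximum matching (size 4):
  W1 → J2
  W3 → J5
  W4 → J1
  W5 → J4

Each worker is assigned to at most one job, and each job to at most one worker.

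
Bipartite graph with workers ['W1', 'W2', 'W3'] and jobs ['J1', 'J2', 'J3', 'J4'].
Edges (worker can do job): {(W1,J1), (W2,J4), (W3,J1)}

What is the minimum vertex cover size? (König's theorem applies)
Minimum vertex cover size = 2

By König's theorem: in bipartite graphs,
min vertex cover = max matching = 2

Maximum matching has size 2, so minimum vertex cover also has size 2.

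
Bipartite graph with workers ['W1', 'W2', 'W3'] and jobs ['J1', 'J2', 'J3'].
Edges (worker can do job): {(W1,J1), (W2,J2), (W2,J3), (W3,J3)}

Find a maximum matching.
Matching: {(W1,J1), (W2,J2), (W3,J3)}

Maximum matching (size 3):
  W1 → J1
  W2 → J2
  W3 → J3

Each worker is assigned to at most one job, and each job to at most one worker.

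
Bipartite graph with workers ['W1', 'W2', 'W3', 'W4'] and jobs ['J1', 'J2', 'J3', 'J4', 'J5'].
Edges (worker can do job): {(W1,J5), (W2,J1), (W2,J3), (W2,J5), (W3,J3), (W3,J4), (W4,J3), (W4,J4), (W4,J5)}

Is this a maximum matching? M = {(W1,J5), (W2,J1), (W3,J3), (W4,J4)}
Yes, size 4 is maximum

Proposed matching has size 4.
Maximum matching size for this graph: 4.

This is a maximum matching.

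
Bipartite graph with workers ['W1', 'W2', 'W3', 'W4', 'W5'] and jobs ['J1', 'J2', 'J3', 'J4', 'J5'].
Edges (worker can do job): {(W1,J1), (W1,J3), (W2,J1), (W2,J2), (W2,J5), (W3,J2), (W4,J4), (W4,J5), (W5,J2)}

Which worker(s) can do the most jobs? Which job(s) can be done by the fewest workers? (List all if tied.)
Most versatile: W2 (3 jobs); Least covered: J3, J4 (1 workers)

Worker degrees (jobs they can do): W1:2, W2:3, W3:1, W4:2, W5:1
Job degrees (workers who can do it): J1:2, J2:3, J3:1, J4:1, J5:2

Maximum worker degree is 3, achieved by: W2
Minimum job degree is 1, achieved by: J3, J4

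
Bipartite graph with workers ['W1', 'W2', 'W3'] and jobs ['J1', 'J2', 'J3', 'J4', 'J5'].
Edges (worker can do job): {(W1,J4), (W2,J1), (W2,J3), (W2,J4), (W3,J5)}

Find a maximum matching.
Matching: {(W1,J4), (W2,J1), (W3,J5)}

Maximum matching (size 3):
  W1 → J4
  W2 → J1
  W3 → J5

Each worker is assigned to at most one job, and each job to at most one worker.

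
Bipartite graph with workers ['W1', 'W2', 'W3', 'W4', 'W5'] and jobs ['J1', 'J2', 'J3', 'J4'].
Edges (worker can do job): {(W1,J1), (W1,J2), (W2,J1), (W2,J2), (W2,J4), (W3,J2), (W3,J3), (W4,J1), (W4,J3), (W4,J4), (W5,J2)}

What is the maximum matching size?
Maximum matching size = 4

Maximum matching: {(W1,J1), (W3,J3), (W4,J4), (W5,J2)}
Size: 4

This assigns 4 workers to 4 distinct jobs.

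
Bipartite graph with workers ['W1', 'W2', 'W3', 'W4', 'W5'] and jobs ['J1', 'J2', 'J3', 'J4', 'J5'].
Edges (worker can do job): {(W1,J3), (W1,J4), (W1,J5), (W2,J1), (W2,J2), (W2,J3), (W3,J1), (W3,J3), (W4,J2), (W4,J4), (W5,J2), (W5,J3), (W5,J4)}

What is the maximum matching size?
Maximum matching size = 5

Maximum matching: {(W1,J5), (W2,J1), (W3,J3), (W4,J2), (W5,J4)}
Size: 5

This assigns 5 workers to 5 distinct jobs.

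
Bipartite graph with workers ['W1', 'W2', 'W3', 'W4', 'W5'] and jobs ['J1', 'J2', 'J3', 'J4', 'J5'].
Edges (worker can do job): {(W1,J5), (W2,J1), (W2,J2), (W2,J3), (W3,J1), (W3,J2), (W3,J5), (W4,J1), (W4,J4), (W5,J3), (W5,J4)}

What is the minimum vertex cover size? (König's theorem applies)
Minimum vertex cover size = 5

By König's theorem: in bipartite graphs,
min vertex cover = max matching = 5

Maximum matching has size 5, so minimum vertex cover also has size 5.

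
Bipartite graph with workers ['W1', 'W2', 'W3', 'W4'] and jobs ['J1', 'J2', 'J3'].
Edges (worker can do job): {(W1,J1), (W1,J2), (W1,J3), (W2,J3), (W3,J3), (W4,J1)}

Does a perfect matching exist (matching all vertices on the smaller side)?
Yes, perfect matching exists (size 3)

Perfect matching: {(W1,J2), (W3,J3), (W4,J1)}
All 3 vertices on the smaller side are matched.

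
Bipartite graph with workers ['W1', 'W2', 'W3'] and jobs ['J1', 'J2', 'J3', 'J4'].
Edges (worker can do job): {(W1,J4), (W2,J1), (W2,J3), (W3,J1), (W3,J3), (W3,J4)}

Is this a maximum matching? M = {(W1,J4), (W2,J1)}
No, size 2 is not maximum

Proposed matching has size 2.
Maximum matching size for this graph: 3.

This is NOT maximum - can be improved to size 3.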